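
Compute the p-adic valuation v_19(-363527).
v_19(-363527) = 3

v_19(n) is the largest exponent k such that 19^k divides n. Factor out: -363527 = -19^3 · 53. (Sign doesn't affect v_p.) So v_19(-363527) = 3.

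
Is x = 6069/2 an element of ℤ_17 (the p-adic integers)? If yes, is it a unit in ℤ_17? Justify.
x ∈ ℤ_17 but not a unit; v_17(x) = 2 > 0

ℤ_17 = {x ∈ ℚ_17 : v_17(x) ≥ 0} and ℤ_17^× = {x ∈ ℤ_17 : v_17(x) = 0}. Here v_17(6069/2) = v_17(num) − v_17(den) = 2; compare against these criteria.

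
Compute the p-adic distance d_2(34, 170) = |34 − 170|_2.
d_2(34, 170) = 1/8

Step 1 — x − y = 34 − 170 = -136. Step 2 — v_2(-136) = 3 (factor: -136 = −(2^3 · 17); the sign does not affect v_p). Step 3 — |x − y|_2 = 2^{-3} = 1/8.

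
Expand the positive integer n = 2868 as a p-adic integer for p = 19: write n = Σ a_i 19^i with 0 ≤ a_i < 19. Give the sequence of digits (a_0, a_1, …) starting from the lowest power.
(a_0, a_1, …) = (18, 17, 7)

Repeated division by 19 gives the digits low-to-high: 2868 = 18 + 17·19^1 + 7·19^2. Digit sequence: (18, 17, 7).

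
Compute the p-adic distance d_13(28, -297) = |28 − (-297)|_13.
d_13(28, -297) = 1/13

Step 1 — x − y = 28 − (-297) = 325. Step 2 — v_13(325) = 1 (factor: 325 = (13^1 · 25); the sign does not affect v_p). Step 3 — |x − y|_13 = 13^{-1} = 1/13.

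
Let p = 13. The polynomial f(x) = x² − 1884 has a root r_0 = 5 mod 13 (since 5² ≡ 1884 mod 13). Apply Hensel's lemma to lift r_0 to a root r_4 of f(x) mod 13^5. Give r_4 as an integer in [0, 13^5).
r_4 = 3047 (mod 371293)

Hensel's recurrence: r_{i+1} = r_i − f(r_i)·(f′(r_i))^{-1} mod 13^{i+2}, with f′(x) = 2x. Iterate:
  r_0 = 5 (mod 13)
  r_1 = 5 (mod 169)
  r_2 = 850 (mod 2197)
  r_3 = 3047 (mod 28561)
  r_4 = 3047 (mod 371293)
Final: r_4 = 3047, and one checks f(r_4) ≡ 0 mod 13^5.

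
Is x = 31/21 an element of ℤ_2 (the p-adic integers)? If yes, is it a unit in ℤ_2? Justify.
x ∈ ℤ_2^× (unit); v_2(x) = 0

ℤ_2 = {x ∈ ℚ_2 : v_2(x) ≥ 0} and ℤ_2^× = {x ∈ ℤ_2 : v_2(x) = 0}. Here v_2(31/21) = v_2(num) − v_2(den) = 0; compare against these criteria.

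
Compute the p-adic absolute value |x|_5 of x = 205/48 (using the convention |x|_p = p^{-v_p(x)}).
|205/48|_5 = 1/5

Step 1 — compute v_5(x) by factoring powers of 5 out of the numerator and denominator: v_5(205/48) = 1. Step 2 — apply |x|_p = p^{-v_p(x)} = 5^{-1} = 1/5.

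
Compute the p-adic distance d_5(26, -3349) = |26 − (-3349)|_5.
d_5(26, -3349) = 1/125

Step 1 — x − y = 26 − (-3349) = 3375. Step 2 — v_5(3375) = 3 (factor: 3375 = (5^3 · 27); the sign does not affect v_p). Step 3 — |x − y|_5 = 5^{-3} = 1/125.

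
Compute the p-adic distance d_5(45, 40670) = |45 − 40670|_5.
d_5(45, 40670) = 1/3125

Step 1 — x − y = 45 − 40670 = -40625. Step 2 — v_5(-40625) = 5 (factor: -40625 = −(5^5 · 13); the sign does not affect v_p). Step 3 — |x − y|_5 = 5^{-5} = 1/3125.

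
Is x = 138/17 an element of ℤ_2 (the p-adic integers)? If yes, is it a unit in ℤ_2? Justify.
x ∈ ℤ_2 but not a unit; v_2(x) = 1 > 0

ℤ_2 = {x ∈ ℚ_2 : v_2(x) ≥ 0} and ℤ_2^× = {x ∈ ℤ_2 : v_2(x) = 0}. Here v_2(138/17) = v_2(num) − v_2(den) = 1; compare against these criteria.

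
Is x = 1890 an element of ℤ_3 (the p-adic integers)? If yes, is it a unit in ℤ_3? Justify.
x ∈ ℤ_3 but not a unit; v_3(x) = 3 > 0

ℤ_3 = {x ∈ ℚ_3 : v_3(x) ≥ 0} and ℤ_3^× = {x ∈ ℤ_3 : v_3(x) = 0}. Here v_3(1890) = v_3(num) − v_3(den) = 3; compare against these criteria.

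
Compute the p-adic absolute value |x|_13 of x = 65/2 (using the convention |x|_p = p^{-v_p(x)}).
|65/2|_13 = 1/13

Step 1 — compute v_13(x) by factoring powers of 13 out of the numerator and denominator: v_13(65/2) = 1. Step 2 — apply |x|_p = p^{-v_p(x)} = 13^{-1} = 1/13.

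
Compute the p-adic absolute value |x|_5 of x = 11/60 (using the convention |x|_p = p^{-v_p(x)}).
|11/60|_5 = 5

Step 1 — compute v_5(x) by factoring powers of 5 out of the numerator and denominator: v_5(11/60) = -1. Step 2 — apply |x|_p = p^{-v_p(x)} = 5^{1} = 5.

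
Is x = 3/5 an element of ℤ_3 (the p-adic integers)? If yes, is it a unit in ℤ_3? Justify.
x ∈ ℤ_3 but not a unit; v_3(x) = 1 > 0

ℤ_3 = {x ∈ ℚ_3 : v_3(x) ≥ 0} and ℤ_3^× = {x ∈ ℤ_3 : v_3(x) = 0}. Here v_3(3/5) = v_3(num) − v_3(den) = 1; compare against these criteria.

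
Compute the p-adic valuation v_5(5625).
v_5(5625) = 4

v_5(n) is the largest exponent k such that 5^k divides n. Factor out: 5625 = 5^4 · 9. (Sign doesn't affect v_p.) So v_5(5625) = 4.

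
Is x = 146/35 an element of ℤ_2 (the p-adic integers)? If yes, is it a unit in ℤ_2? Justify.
x ∈ ℤ_2 but not a unit; v_2(x) = 1 > 0

ℤ_2 = {x ∈ ℚ_2 : v_2(x) ≥ 0} and ℤ_2^× = {x ∈ ℤ_2 : v_2(x) = 0}. Here v_2(146/35) = v_2(num) − v_2(den) = 1; compare against these criteria.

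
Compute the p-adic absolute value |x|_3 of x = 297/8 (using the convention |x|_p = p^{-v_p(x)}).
|297/8|_3 = 1/27

Step 1 — compute v_3(x) by factoring powers of 3 out of the numerator and denominator: v_3(297/8) = 3. Step 2 — apply |x|_p = p^{-v_p(x)} = 3^{-3} = 1/27.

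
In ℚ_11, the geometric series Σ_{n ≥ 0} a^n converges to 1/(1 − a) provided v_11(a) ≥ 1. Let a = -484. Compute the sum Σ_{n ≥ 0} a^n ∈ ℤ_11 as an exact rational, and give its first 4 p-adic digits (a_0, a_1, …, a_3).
Σ a^n = 1/(1 − a) = 1/485;  first 4 digits = (1, 0, 7, 10)

v_11(a) = 2 ≥ 1, so the series converges in ℤ_11 to 1/(1 − a) = 1/(1 − (-484)) = 1/485. Expand this rational in ℤ_11: compute digits iteratively via d_i = x_i mod 11, x_{i+1} = (x_i − d_i)/11. The first 4 digits are (1, 0, 7, 10).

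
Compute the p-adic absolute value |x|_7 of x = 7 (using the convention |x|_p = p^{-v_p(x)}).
|7|_7 = 1/7

Step 1 — compute v_7(x) by factoring powers of 7 out of the numerator and denominator: v_7(7) = 1. Step 2 — apply |x|_p = p^{-v_p(x)} = 7^{-1} = 1/7.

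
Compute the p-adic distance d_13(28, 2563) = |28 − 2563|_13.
d_13(28, 2563) = 1/169

Step 1 — x − y = 28 − 2563 = -2535. Step 2 — v_13(-2535) = 2 (factor: -2535 = −(13^2 · 15); the sign does not affect v_p). Step 3 — |x − y|_13 = 13^{-2} = 1/169.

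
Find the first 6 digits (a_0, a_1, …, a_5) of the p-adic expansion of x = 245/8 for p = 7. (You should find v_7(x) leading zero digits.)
(a_0, …, a_5) = (0, 0, 5, 2, 4, 2)

v_7(245/8) = 2, so a_0 = ... = a_1 = 0. Factor out: x = 7^2 · u with u = 5/8 a unit in ℤ_7. Expand u iteratively via a_{v+i} = u_i mod 7, u_{i+1} = (u_i − a_{v+i})/7:
  u_0 = 5/8;  a_2 = 5;  u_1 = (u_0 − 5)/7 = -5/8
  u_1 = -5/8;  a_3 = 2;  u_2 = (u_1 − 2)/7 = -3/8
  u_2 = -3/8;  a_4 = 4;  u_3 = (u_2 − 4)/7 = -5/8
  u_3 = -5/8;  a_5 = 2;  u_4 = (u_3 − 2)/7 = -3/8
Digits: (0, 0, 5, 2, 4, 2).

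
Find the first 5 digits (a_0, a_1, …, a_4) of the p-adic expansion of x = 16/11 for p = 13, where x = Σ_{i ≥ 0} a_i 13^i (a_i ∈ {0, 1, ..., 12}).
(a_0, …, a_4) = (5, 8, 10, 11, 5)

v_13(16/11) = 0 (numerator and denominator both coprime to 13), so x ∈ ℤ_13^×. Compute digits iteratively via a_i = x_i mod 13, x_{i+1} = (x_i − a_i)/13, with x_0 = x:
  x_0 = 16/11;  a_0 = 5;  x_1 = (x_0 − 5)/13 = -3/11
  x_1 = -3/11;  a_1 = 8;  x_2 = (x_1 − 8)/13 = -7/11
  x_2 = -7/11;  a_2 = 10;  x_3 = (x_2 − 10)/13 = -9/11
  x_3 = -9/11;  a_3 = 11;  x_4 = (x_3 − 11)/13 = -10/11
  x_4 = -10/11;  a_4 = 5;  x_5 = (x_4 − 5)/13 = -5/11
Digits: (5, 8, 10, 11, 5).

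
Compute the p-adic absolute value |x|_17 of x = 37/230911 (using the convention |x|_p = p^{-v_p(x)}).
|37/230911|_17 = 4913

Step 1 — compute v_17(x) by factoring powers of 17 out of the numerator and denominator: v_17(37/230911) = -3. Step 2 — apply |x|_p = p^{-v_p(x)} = 17^{3} = 4913.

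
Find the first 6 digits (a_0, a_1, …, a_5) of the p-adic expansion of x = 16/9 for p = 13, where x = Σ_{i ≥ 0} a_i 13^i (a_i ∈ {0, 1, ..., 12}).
(a_0, …, a_5) = (9, 11, 2, 7, 11, 2)

v_13(16/9) = 0 (numerator and denominator both coprime to 13), so x ∈ ℤ_13^×. Compute digits iteratively via a_i = x_i mod 13, x_{i+1} = (x_i − a_i)/13, with x_0 = x:
  x_0 = 16/9;  a_0 = 9;  x_1 = (x_0 − 9)/13 = -5/9
  x_1 = -5/9;  a_1 = 11;  x_2 = (x_1 − 11)/13 = -8/9
  x_2 = -8/9;  a_2 = 2;  x_3 = (x_2 − 2)/13 = -2/9
  x_3 = -2/9;  a_3 = 7;  x_4 = (x_3 − 7)/13 = -5/9
  x_4 = -5/9;  a_4 = 11;  x_5 = (x_4 − 11)/13 = -8/9
  x_5 = -8/9;  a_5 = 2;  x_6 = (x_5 − 2)/13 = -2/9
Digits: (9, 11, 2, 7, 11, 2).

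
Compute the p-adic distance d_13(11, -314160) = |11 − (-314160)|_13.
d_13(11, -314160) = 1/28561

Step 1 — x − y = 11 − (-314160) = 314171. Step 2 — v_13(314171) = 4 (factor: 314171 = (13^4 · 11); the sign does not affect v_p). Step 3 — |x − y|_13 = 13^{-4} = 1/28561.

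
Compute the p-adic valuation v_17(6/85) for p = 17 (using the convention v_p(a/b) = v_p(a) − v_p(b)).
v_17(6/85) = -1

Factor powers of 17 from the numerator and denominator of the reduced fraction: 6 = 17^0 · 6 and 85 = 17^1 · 5. Apply v_p(a/b) = v_p(a) − v_p(b): v_17(6/85) = 0 − 1 = -1.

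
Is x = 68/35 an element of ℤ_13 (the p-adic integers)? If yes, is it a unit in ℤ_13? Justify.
x ∈ ℤ_13^× (unit); v_13(x) = 0

ℤ_13 = {x ∈ ℚ_13 : v_13(x) ≥ 0} and ℤ_13^× = {x ∈ ℤ_13 : v_13(x) = 0}. Here v_13(68/35) = v_13(num) − v_13(den) = 0; compare against these criteria.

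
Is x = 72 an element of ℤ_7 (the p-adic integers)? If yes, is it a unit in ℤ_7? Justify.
x ∈ ℤ_7^× (unit); v_7(x) = 0

ℤ_7 = {x ∈ ℚ_7 : v_7(x) ≥ 0} and ℤ_7^× = {x ∈ ℤ_7 : v_7(x) = 0}. Here v_7(72) = v_7(num) − v_7(den) = 0; compare against these criteria.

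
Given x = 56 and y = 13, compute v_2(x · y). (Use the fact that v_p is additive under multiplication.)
v_2(728) = 3

v_p(x) = 3 (factor: 56 = 2^3 · 7); v_p(y) = 0 (factor: 13 = 2^0 · 13). Additivity: v_p(xy) = v_p(x) + v_p(y) = 3 + 0 = 3. (Direct check: xy = 728 = 2^3 · (91).)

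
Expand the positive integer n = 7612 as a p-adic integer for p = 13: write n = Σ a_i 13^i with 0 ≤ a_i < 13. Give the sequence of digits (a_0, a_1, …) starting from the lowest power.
(a_0, a_1, …) = (7, 0, 6, 3)

Repeated division by 13 gives the digits low-to-high: 7612 = 7 + 6·13^2 + 3·13^3. Digit sequence: (7, 0, 6, 3).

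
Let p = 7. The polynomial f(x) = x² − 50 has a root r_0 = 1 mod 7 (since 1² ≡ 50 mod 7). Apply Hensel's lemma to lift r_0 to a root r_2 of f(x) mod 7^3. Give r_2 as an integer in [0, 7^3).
r_2 = 197 (mod 343)

Hensel's recurrence: r_{i+1} = r_i − f(r_i)·(f′(r_i))^{-1} mod 7^{i+2}, with f′(x) = 2x. Iterate:
  r_0 = 1 (mod 7)
  r_1 = 1 (mod 49)
  r_2 = 197 (mod 343)
Final: r_2 = 197, and one checks f(r_2) ≡ 0 mod 7^3.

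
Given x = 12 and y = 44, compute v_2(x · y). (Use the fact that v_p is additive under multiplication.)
v_2(528) = 4

v_p(x) = 2 (factor: 12 = 2^2 · 3); v_p(y) = 2 (factor: 44 = 2^2 · 11). Additivity: v_p(xy) = v_p(x) + v_p(y) = 2 + 2 = 4. (Direct check: xy = 528 = 2^4 · (33).)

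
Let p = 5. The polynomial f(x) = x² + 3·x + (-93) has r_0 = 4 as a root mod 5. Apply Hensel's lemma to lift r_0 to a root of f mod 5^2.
r_1 = 19 (mod 25)

Hensel: r_{i+1} = r_i − f(r_i)·(f′(r_i))^{-1} mod 5^{i+2}, f′(x) = 2x + 3. Iterate:
  r_0 = 4 (mod 5)
  r_1 = 19 (mod 25)
Final: r = 19 satisfies f(r) ≡ 0 mod 5^2.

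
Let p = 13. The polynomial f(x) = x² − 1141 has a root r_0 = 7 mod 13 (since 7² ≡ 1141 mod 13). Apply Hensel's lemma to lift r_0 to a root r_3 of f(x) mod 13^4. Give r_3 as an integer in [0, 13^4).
r_3 = 22562 (mod 28561)

Hensel's recurrence: r_{i+1} = r_i − f(r_i)·(f′(r_i))^{-1} mod 13^{i+2}, with f′(x) = 2x. Iterate:
  r_0 = 7 (mod 13)
  r_1 = 85 (mod 169)
  r_2 = 592 (mod 2197)
  r_3 = 22562 (mod 28561)
Final: r_3 = 22562, and one checks f(r_3) ≡ 0 mod 13^4.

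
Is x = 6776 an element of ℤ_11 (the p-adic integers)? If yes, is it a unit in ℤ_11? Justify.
x ∈ ℤ_11 but not a unit; v_11(x) = 2 > 0

ℤ_11 = {x ∈ ℚ_11 : v_11(x) ≥ 0} and ℤ_11^× = {x ∈ ℤ_11 : v_11(x) = 0}. Here v_11(6776) = v_11(num) − v_11(den) = 2; compare against these criteria.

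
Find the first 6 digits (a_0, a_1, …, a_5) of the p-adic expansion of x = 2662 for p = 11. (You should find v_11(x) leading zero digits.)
(a_0, …, a_5) = (0, 0, 0, 2, 0, 0)

v_11(2662) = 3, so a_0 = ... = a_2 = 0. Factor out: x = 11^3 · u with u = 2 a unit in ℤ_11. Expand u iteratively via a_{v+i} = u_i mod 11, u_{i+1} = (u_i − a_{v+i})/11:
  u_0 = 2;  a_3 = 2;  u_1 = (u_0 − 2)/11 = 0
  u_1 = 0;  a_4 = 0;  u_2 = (u_1 − 0)/11 = 0
  u_2 = 0;  a_5 = 0;  u_3 = (u_2 − 0)/11 = 0
Digits: (0, 0, 0, 2, 0, 0).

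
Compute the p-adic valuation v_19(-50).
v_19(-50) = 0

v_19(n) is the largest exponent k such that 19^k divides n. Factor out: -50 = -19^0 · 50. (Sign doesn't affect v_p.) So v_19(-50) = 0.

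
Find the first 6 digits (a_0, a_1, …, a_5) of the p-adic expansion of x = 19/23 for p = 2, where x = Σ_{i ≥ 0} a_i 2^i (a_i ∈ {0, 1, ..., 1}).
(a_0, …, a_5) = (1, 0, 1, 0, 0, 1)

v_2(19/23) = 0 (numerator and denominator both coprime to 2), so x ∈ ℤ_2^×. Compute digits iteratively via a_i = x_i mod 2, x_{i+1} = (x_i − a_i)/2, with x_0 = x:
  x_0 = 19/23;  a_0 = 1;  x_1 = (x_0 − 1)/2 = -2/23
  x_1 = -2/23;  a_1 = 0;  x_2 = (x_1 − 0)/2 = -1/23
  x_2 = -1/23;  a_2 = 1;  x_3 = (x_2 − 1)/2 = -12/23
  x_3 = -12/23;  a_3 = 0;  x_4 = (x_3 − 0)/2 = -6/23
  x_4 = -6/23;  a_4 = 0;  x_5 = (x_4 − 0)/2 = -3/23
  x_5 = -3/23;  a_5 = 1;  x_6 = (x_5 − 1)/2 = -13/23
Digits: (1, 0, 1, 0, 0, 1).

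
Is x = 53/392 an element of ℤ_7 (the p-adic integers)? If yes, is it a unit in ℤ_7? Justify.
x ∉ ℤ_7 (v_7(x) = -2 < 0)

ℤ_7 = {x ∈ ℚ_7 : v_7(x) ≥ 0} and ℤ_7^× = {x ∈ ℤ_7 : v_7(x) = 0}. Here v_7(53/392) = v_7(num) − v_7(den) = -2; compare against these criteria.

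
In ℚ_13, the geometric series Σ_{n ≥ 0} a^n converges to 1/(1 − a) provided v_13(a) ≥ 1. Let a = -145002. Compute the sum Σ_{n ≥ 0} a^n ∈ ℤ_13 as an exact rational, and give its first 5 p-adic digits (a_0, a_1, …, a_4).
Σ a^n = 1/(1 − a) = 1/145003;  first 5 digits = (1, 0, 0, 12, 7)

v_13(a) = 3 ≥ 1, so the series converges in ℤ_13 to 1/(1 − a) = 1/(1 − (-145002)) = 1/145003. Expand this rational in ℤ_13: compute digits iteratively via d_i = x_i mod 13, x_{i+1} = (x_i − d_i)/13. The first 5 digits are (1, 0, 0, 12, 7).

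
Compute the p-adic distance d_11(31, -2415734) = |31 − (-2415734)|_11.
d_11(31, -2415734) = 1/161051

Step 1 — x − y = 31 − (-2415734) = 2415765. Step 2 — v_11(2415765) = 5 (factor: 2415765 = (11^5 · 15); the sign does not affect v_p). Step 3 — |x − y|_11 = 11^{-5} = 1/161051.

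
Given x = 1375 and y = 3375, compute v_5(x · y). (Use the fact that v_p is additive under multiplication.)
v_5(4640625) = 6

v_p(x) = 3 (factor: 1375 = 5^3 · 11); v_p(y) = 3 (factor: 3375 = 5^3 · 27). Additivity: v_p(xy) = v_p(x) + v_p(y) = 3 + 3 = 6. (Direct check: xy = 4640625 = 5^6 · (297).)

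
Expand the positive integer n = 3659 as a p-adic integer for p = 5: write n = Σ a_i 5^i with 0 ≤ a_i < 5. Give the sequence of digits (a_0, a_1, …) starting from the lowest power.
(a_0, a_1, …) = (4, 1, 1, 4, 0, 1)

Repeated division by 5 gives the digits low-to-high: 3659 = 4 + 1·5^1 + 1·5^2 + 4·5^3 + 1·5^5. Digit sequence: (4, 1, 1, 4, 0, 1).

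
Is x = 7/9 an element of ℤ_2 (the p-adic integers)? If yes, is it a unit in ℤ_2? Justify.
x ∈ ℤ_2^× (unit); v_2(x) = 0

ℤ_2 = {x ∈ ℚ_2 : v_2(x) ≥ 0} and ℤ_2^× = {x ∈ ℤ_2 : v_2(x) = 0}. Here v_2(7/9) = v_2(num) − v_2(den) = 0; compare against these criteria.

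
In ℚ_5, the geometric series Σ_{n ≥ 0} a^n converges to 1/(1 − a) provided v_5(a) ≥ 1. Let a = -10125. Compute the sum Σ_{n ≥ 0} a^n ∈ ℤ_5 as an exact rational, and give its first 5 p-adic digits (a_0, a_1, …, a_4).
Σ a^n = 1/(1 − a) = 1/10126;  first 5 digits = (1, 0, 0, 4, 3)

v_5(a) = 3 ≥ 1, so the series converges in ℤ_5 to 1/(1 − a) = 1/(1 − (-10125)) = 1/10126. Expand this rational in ℤ_5: compute digits iteratively via d_i = x_i mod 5, x_{i+1} = (x_i − d_i)/5. The first 5 digits are (1, 0, 0, 4, 3).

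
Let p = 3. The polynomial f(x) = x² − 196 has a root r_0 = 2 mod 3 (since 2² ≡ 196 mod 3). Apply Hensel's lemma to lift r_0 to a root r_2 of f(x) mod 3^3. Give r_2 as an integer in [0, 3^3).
r_2 = 14 (mod 27)

Hensel's recurrence: r_{i+1} = r_i − f(r_i)·(f′(r_i))^{-1} mod 3^{i+2}, with f′(x) = 2x. Iterate:
  r_0 = 2 (mod 3)
  r_1 = 5 (mod 9)
  r_2 = 14 (mod 27)
Final: r_2 = 14, and one checks f(r_2) ≡ 0 mod 3^3.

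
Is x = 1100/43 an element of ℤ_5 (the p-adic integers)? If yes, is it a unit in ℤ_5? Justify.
x ∈ ℤ_5 but not a unit; v_5(x) = 2 > 0

ℤ_5 = {x ∈ ℚ_5 : v_5(x) ≥ 0} and ℤ_5^× = {x ∈ ℤ_5 : v_5(x) = 0}. Here v_5(1100/43) = v_5(num) − v_5(den) = 2; compare against these criteria.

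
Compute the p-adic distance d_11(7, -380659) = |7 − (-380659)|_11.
d_11(7, -380659) = 1/14641

Step 1 — x − y = 7 − (-380659) = 380666. Step 2 — v_11(380666) = 4 (factor: 380666 = (11^4 · 26); the sign does not affect v_p). Step 3 — |x − y|_11 = 11^{-4} = 1/14641.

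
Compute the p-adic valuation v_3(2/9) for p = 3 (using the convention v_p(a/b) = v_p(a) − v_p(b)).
v_3(2/9) = -2

Factor powers of 3 from the numerator and denominator of the reduced fraction: 2 = 3^0 · 2 and 9 = 3^2 · 1. Apply v_p(a/b) = v_p(a) − v_p(b): v_3(2/9) = 0 − 2 = -2.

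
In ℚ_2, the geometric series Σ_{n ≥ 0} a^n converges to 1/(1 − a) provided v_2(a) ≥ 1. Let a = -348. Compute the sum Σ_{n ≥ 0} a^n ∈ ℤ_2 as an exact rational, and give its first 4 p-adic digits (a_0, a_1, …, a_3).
Σ a^n = 1/(1 − a) = 1/349;  first 4 digits = (1, 0, 1, 0)

v_2(a) = 2 ≥ 1, so the series converges in ℤ_2 to 1/(1 − a) = 1/(1 − (-348)) = 1/349. Expand this rational in ℤ_2: compute digits iteratively via d_i = x_i mod 2, x_{i+1} = (x_i − d_i)/2. The first 4 digits are (1, 0, 1, 0).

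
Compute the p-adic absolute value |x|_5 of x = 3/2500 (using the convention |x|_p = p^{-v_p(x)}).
|3/2500|_5 = 625

Step 1 — compute v_5(x) by factoring powers of 5 out of the numerator and denominator: v_5(3/2500) = -4. Step 2 — apply |x|_p = p^{-v_p(x)} = 5^{4} = 625.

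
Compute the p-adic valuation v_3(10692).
v_3(10692) = 5

v_3(n) is the largest exponent k such that 3^k divides n. Factor out: 10692 = 3^5 · 44. (Sign doesn't affect v_p.) So v_3(10692) = 5.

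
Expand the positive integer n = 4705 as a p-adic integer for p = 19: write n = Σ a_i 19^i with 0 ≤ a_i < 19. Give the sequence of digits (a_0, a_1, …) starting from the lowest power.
(a_0, a_1, …) = (12, 0, 13)

Repeated division by 19 gives the digits low-to-high: 4705 = 12 + 13·19^2. Digit sequence: (12, 0, 13).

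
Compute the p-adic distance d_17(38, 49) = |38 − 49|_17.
d_17(38, 49) = 1

Step 1 — x − y = 38 − 49 = -11. Step 2 — v_17(-11) = 0 (factor: -11 = −(17^0 · 11); the sign does not affect v_p). Step 3 — |x − y|_17 = 17^{0} = 1.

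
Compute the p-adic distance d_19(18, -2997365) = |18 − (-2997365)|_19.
d_19(18, -2997365) = 1/130321

Step 1 — x − y = 18 − (-2997365) = 2997383. Step 2 — v_19(2997383) = 4 (factor: 2997383 = (19^4 · 23); the sign does not affect v_p). Step 3 — |x − y|_19 = 19^{-4} = 1/130321.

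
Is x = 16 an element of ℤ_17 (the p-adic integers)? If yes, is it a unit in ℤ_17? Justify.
x ∈ ℤ_17^× (unit); v_17(x) = 0

ℤ_17 = {x ∈ ℚ_17 : v_17(x) ≥ 0} and ℤ_17^× = {x ∈ ℤ_17 : v_17(x) = 0}. Here v_17(16) = v_17(num) − v_17(den) = 0; compare against these criteria.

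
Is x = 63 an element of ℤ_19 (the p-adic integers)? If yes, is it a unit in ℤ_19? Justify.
x ∈ ℤ_19^× (unit); v_19(x) = 0

ℤ_19 = {x ∈ ℚ_19 : v_19(x) ≥ 0} and ℤ_19^× = {x ∈ ℤ_19 : v_19(x) = 0}. Here v_19(63) = v_19(num) − v_19(den) = 0; compare against these criteria.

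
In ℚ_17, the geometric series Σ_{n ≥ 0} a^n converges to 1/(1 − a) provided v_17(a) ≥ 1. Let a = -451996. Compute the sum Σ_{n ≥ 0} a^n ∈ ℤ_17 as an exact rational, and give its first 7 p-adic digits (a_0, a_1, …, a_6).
Σ a^n = 1/(1 − a) = 1/451997;  first 7 digits = (1, 0, 0, 10, 11, 16, 14)

v_17(a) = 3 ≥ 1, so the series converges in ℤ_17 to 1/(1 − a) = 1/(1 − (-451996)) = 1/451997. Expand this rational in ℤ_17: compute digits iteratively via d_i = x_i mod 17, x_{i+1} = (x_i − d_i)/17. The first 7 digits are (1, 0, 0, 10, 11, 16, 14).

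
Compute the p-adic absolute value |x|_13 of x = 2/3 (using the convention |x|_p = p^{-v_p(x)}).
|2/3|_13 = 1

Step 1 — compute v_13(x) by factoring powers of 13 out of the numerator and denominator: v_13(2/3) = 0. Step 2 — apply |x|_p = p^{-v_p(x)} = 13^{0} = 1.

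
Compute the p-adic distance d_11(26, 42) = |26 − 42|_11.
d_11(26, 42) = 1

Step 1 — x − y = 26 − 42 = -16. Step 2 — v_11(-16) = 0 (factor: -16 = −(11^0 · 16); the sign does not affect v_p). Step 3 — |x − y|_11 = 11^{0} = 1.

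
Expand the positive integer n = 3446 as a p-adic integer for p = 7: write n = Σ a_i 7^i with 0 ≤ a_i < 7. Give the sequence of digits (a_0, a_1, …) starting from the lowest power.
(a_0, a_1, …) = (2, 2, 0, 3, 1)

Repeated division by 7 gives the digits low-to-high: 3446 = 2 + 2·7^1 + 3·7^3 + 1·7^4. Digit sequence: (2, 2, 0, 3, 1).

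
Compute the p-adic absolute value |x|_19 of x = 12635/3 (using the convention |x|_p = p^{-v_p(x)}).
|12635/3|_19 = 1/361

Step 1 — compute v_19(x) by factoring powers of 19 out of the numerator and denominator: v_19(12635/3) = 2. Step 2 — apply |x|_p = p^{-v_p(x)} = 19^{-2} = 1/361.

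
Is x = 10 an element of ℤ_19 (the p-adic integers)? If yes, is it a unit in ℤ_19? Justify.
x ∈ ℤ_19^× (unit); v_19(x) = 0

ℤ_19 = {x ∈ ℚ_19 : v_19(x) ≥ 0} and ℤ_19^× = {x ∈ ℤ_19 : v_19(x) = 0}. Here v_19(10) = v_19(num) − v_19(den) = 0; compare against these criteria.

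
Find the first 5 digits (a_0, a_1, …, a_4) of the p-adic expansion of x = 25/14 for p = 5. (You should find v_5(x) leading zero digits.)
(a_0, …, a_4) = (0, 0, 4, 1, 0)

v_5(25/14) = 2, so a_0 = ... = a_1 = 0. Factor out: x = 5^2 · u with u = 1/14 a unit in ℤ_5. Expand u iteratively via a_{v+i} = u_i mod 5, u_{i+1} = (u_i − a_{v+i})/5:
  u_0 = 1/14;  a_2 = 4;  u_1 = (u_0 − 4)/5 = -11/14
  u_1 = -11/14;  a_3 = 1;  u_2 = (u_1 − 1)/5 = -5/14
  u_2 = -5/14;  a_4 = 0;  u_3 = (u_2 − 0)/5 = -1/14
Digits: (0, 0, 4, 1, 0).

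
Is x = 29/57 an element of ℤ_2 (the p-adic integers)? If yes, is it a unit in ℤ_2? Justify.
x ∈ ℤ_2^× (unit); v_2(x) = 0

ℤ_2 = {x ∈ ℚ_2 : v_2(x) ≥ 0} and ℤ_2^× = {x ∈ ℤ_2 : v_2(x) = 0}. Here v_2(29/57) = v_2(num) − v_2(den) = 0; compare against these criteria.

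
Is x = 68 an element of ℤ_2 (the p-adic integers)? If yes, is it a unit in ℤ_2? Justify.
x ∈ ℤ_2 but not a unit; v_2(x) = 2 > 0

ℤ_2 = {x ∈ ℚ_2 : v_2(x) ≥ 0} and ℤ_2^× = {x ∈ ℤ_2 : v_2(x) = 0}. Here v_2(68) = v_2(num) − v_2(den) = 2; compare against these criteria.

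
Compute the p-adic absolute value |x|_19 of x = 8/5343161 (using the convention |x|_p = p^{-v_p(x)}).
|8/5343161|_19 = 130321

Step 1 — compute v_19(x) by factoring powers of 19 out of the numerator and denominator: v_19(8/5343161) = -4. Step 2 — apply |x|_p = p^{-v_p(x)} = 19^{4} = 130321.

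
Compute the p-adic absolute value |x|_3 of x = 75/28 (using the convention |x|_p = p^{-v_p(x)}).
|75/28|_3 = 1/3

Step 1 — compute v_3(x) by factoring powers of 3 out of the numerator and denominator: v_3(75/28) = 1. Step 2 — apply |x|_p = p^{-v_p(x)} = 3^{-1} = 1/3.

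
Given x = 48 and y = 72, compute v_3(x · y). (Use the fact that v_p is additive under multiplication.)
v_3(3456) = 3

v_p(x) = 1 (factor: 48 = 3^1 · 16); v_p(y) = 2 (factor: 72 = 3^2 · 8). Additivity: v_p(xy) = v_p(x) + v_p(y) = 1 + 2 = 3. (Direct check: xy = 3456 = 3^3 · (128).)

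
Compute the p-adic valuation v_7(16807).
v_7(16807) = 5

v_7(n) is the largest exponent k such that 7^k divides n. Factor out: 16807 = 7^5 · 1. (Sign doesn't affect v_p.) So v_7(16807) = 5.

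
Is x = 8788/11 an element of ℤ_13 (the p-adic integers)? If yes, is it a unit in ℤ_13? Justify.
x ∈ ℤ_13 but not a unit; v_13(x) = 3 > 0

ℤ_13 = {x ∈ ℚ_13 : v_13(x) ≥ 0} and ℤ_13^× = {x ∈ ℤ_13 : v_13(x) = 0}. Here v_13(8788/11) = v_13(num) − v_13(den) = 3; compare against these criteria.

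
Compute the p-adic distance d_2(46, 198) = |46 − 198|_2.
d_2(46, 198) = 1/8

Step 1 — x − y = 46 − 198 = -152. Step 2 — v_2(-152) = 3 (factor: -152 = −(2^3 · 19); the sign does not affect v_p). Step 3 — |x − y|_2 = 2^{-3} = 1/8.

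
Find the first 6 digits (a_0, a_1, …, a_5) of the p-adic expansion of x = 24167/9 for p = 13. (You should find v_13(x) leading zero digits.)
(a_0, …, a_5) = (0, 0, 0, 7, 1, 10)

v_13(24167/9) = 3, so a_0 = ... = a_2 = 0. Factor out: x = 13^3 · u with u = 11/9 a unit in ℤ_13. Expand u iteratively via a_{v+i} = u_i mod 13, u_{i+1} = (u_i − a_{v+i})/13:
  u_0 = 11/9;  a_3 = 7;  u_1 = (u_0 − 7)/13 = -4/9
  u_1 = -4/9;  a_4 = 1;  u_2 = (u_1 − 1)/13 = -1/9
  u_2 = -1/9;  a_5 = 10;  u_3 = (u_2 − 10)/13 = -7/9
Digits: (0, 0, 0, 7, 1, 10).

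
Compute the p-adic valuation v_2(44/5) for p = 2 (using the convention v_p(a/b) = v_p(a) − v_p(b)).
v_2(44/5) = 2

Factor powers of 2 from the numerator and denominator of the reduced fraction: 44 = 2^2 · 11 and 5 = 2^0 · 5. Apply v_p(a/b) = v_p(a) − v_p(b): v_2(44/5) = 2 − 0 = 2.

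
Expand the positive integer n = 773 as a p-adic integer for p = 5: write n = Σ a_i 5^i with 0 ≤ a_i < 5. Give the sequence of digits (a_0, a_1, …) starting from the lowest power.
(a_0, a_1, …) = (3, 4, 0, 1, 1)

Repeated division by 5 gives the digits low-to-high: 773 = 3 + 4·5^1 + 1·5^3 + 1·5^4. Digit sequence: (3, 4, 0, 1, 1).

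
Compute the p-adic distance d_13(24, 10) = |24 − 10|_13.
d_13(24, 10) = 1

Step 1 — x − y = 24 − 10 = 14. Step 2 — v_13(14) = 0 (factor: 14 = (13^0 · 14); the sign does not affect v_p). Step 3 — |x − y|_13 = 13^{0} = 1.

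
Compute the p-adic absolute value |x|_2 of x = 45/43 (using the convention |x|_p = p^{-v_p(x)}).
|45/43|_2 = 1

Step 1 — compute v_2(x) by factoring powers of 2 out of the numerator and denominator: v_2(45/43) = 0. Step 2 — apply |x|_p = p^{-v_p(x)} = 2^{0} = 1.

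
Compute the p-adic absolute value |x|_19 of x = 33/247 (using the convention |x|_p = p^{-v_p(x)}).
|33/247|_19 = 19

Step 1 — compute v_19(x) by factoring powers of 19 out of the numerator and denominator: v_19(33/247) = -1. Step 2 — apply |x|_p = p^{-v_p(x)} = 19^{1} = 19.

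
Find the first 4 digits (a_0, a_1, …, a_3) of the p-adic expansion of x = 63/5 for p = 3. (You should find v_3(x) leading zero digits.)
(a_0, …, a_3) = (0, 0, 2, 1)

v_3(63/5) = 2, so a_0 = ... = a_1 = 0. Factor out: x = 3^2 · u with u = 7/5 a unit in ℤ_3. Expand u iteratively via a_{v+i} = u_i mod 3, u_{i+1} = (u_i − a_{v+i})/3:
  u_0 = 7/5;  a_2 = 2;  u_1 = (u_0 − 2)/3 = -1/5
  u_1 = -1/5;  a_3 = 1;  u_2 = (u_1 − 1)/3 = -2/5
Digits: (0, 0, 2, 1).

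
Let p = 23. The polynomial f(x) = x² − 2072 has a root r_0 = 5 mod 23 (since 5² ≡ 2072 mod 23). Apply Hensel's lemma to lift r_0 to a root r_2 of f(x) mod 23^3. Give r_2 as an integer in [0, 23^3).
r_2 = 8515 (mod 12167)

Hensel's recurrence: r_{i+1} = r_i − f(r_i)·(f′(r_i))^{-1} mod 23^{i+2}, with f′(x) = 2x. Iterate:
  r_0 = 5 (mod 23)
  r_1 = 51 (mod 529)
  r_2 = 8515 (mod 12167)
Final: r_2 = 8515, and one checks f(r_2) ≡ 0 mod 23^3.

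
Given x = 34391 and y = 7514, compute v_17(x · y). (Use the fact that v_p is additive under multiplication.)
v_17(258413974) = 5

v_p(x) = 3 (factor: 34391 = 17^3 · 7); v_p(y) = 2 (factor: 7514 = 17^2 · 26). Additivity: v_p(xy) = v_p(x) + v_p(y) = 3 + 2 = 5. (Direct check: xy = 258413974 = 17^5 · (182).)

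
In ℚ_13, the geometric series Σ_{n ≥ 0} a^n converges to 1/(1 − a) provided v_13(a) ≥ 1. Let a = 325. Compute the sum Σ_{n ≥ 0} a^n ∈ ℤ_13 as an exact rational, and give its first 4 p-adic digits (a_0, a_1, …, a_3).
Σ a^n = 1/(1 − a) = -1/324;  first 4 digits = (1, 12, 2, 8)

v_13(a) = 1 ≥ 1, so the series converges in ℤ_13 to 1/(1 − a) = 1/(1 − 325) = -1/324. Expand this rational in ℤ_13: compute digits iteratively via d_i = x_i mod 13, x_{i+1} = (x_i − d_i)/13. The first 4 digits are (1, 12, 2, 8).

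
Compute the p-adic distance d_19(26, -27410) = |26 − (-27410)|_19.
d_19(26, -27410) = 1/6859

Step 1 — x − y = 26 − (-27410) = 27436. Step 2 — v_19(27436) = 3 (factor: 27436 = (19^3 · 4); the sign does not affect v_p). Step 3 — |x − y|_19 = 19^{-3} = 1/6859.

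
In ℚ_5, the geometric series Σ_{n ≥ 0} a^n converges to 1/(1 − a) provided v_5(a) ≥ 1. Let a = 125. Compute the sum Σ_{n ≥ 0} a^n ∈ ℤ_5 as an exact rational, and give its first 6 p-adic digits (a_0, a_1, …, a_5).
Σ a^n = 1/(1 − a) = -1/124;  first 6 digits = (1, 0, 0, 1, 0, 0)

v_5(a) = 3 ≥ 1, so the series converges in ℤ_5 to 1/(1 − a) = 1/(1 − 125) = -1/124. Expand this rational in ℤ_5: compute digits iteratively via d_i = x_i mod 5, x_{i+1} = (x_i − d_i)/5. The first 6 digits are (1, 0, 0, 1, 0, 0).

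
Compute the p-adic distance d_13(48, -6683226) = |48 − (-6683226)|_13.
d_13(48, -6683226) = 1/371293

Step 1 — x − y = 48 − (-6683226) = 6683274. Step 2 — v_13(6683274) = 5 (factor: 6683274 = (13^5 · 18); the sign does not affect v_p). Step 3 — |x − y|_13 = 13^{-5} = 1/371293.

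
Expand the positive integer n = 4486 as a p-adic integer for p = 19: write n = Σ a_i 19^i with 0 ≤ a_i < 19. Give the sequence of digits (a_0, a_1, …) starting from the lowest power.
(a_0, a_1, …) = (2, 8, 12)

Repeated division by 19 gives the digits low-to-high: 4486 = 2 + 8·19^1 + 12·19^2. Digit sequence: (2, 8, 12).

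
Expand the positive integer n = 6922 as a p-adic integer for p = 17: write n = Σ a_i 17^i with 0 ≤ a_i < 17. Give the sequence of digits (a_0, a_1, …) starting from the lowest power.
(a_0, a_1, …) = (3, 16, 6, 1)

Repeated division by 17 gives the digits low-to-high: 6922 = 3 + 16·17^1 + 6·17^2 + 1·17^3. Digit sequence: (3, 16, 6, 1).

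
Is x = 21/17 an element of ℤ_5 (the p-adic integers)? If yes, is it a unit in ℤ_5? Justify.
x ∈ ℤ_5^× (unit); v_5(x) = 0

ℤ_5 = {x ∈ ℚ_5 : v_5(x) ≥ 0} and ℤ_5^× = {x ∈ ℤ_5 : v_5(x) = 0}. Here v_5(21/17) = v_5(num) − v_5(den) = 0; compare against these criteria.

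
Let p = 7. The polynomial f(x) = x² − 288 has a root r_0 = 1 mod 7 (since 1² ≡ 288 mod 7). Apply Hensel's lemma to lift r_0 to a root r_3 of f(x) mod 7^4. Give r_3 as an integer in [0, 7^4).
r_3 = 1982 (mod 2401)

Hensel's recurrence: r_{i+1} = r_i − f(r_i)·(f′(r_i))^{-1} mod 7^{i+2}, with f′(x) = 2x. Iterate:
  r_0 = 1 (mod 7)
  r_1 = 22 (mod 49)
  r_2 = 267 (mod 343)
  r_3 = 1982 (mod 2401)
Final: r_3 = 1982, and one checks f(r_3) ≡ 0 mod 7^4.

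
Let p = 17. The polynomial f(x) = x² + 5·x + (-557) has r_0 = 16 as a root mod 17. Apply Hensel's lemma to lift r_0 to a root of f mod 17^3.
r_2 = 1631 (mod 4913)

Hensel: r_{i+1} = r_i − f(r_i)·(f′(r_i))^{-1} mod 17^{i+2}, f′(x) = 2x + 5. Iterate:
  r_0 = 16 (mod 17)
  r_1 = 186 (mod 289)
  r_2 = 1631 (mod 4913)
Final: r = 1631 satisfies f(r) ≡ 0 mod 17^3.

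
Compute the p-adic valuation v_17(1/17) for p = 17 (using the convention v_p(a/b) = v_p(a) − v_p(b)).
v_17(1/17) = -1

Factor powers of 17 from the numerator and denominator of the reduced fraction: 1 = 17^0 · 1 and 17 = 17^1 · 1. Apply v_p(a/b) = v_p(a) − v_p(b): v_17(1/17) = 0 − 1 = -1.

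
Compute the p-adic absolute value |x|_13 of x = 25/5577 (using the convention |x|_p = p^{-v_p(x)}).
|25/5577|_13 = 169

Step 1 — compute v_13(x) by factoring powers of 13 out of the numerator and denominator: v_13(25/5577) = -2. Step 2 — apply |x|_p = p^{-v_p(x)} = 13^{2} = 169.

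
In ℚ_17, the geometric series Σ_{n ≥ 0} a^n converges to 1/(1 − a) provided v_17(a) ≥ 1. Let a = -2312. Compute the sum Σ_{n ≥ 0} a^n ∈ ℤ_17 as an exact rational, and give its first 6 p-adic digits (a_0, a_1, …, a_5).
Σ a^n = 1/(1 − a) = 1/2313;  first 6 digits = (1, 0, 9, 16, 12, 3)

v_17(a) = 2 ≥ 1, so the series converges in ℤ_17 to 1/(1 − a) = 1/(1 − (-2312)) = 1/2313. Expand this rational in ℤ_17: compute digits iteratively via d_i = x_i mod 17, x_{i+1} = (x_i − d_i)/17. The first 6 digits are (1, 0, 9, 16, 12, 3).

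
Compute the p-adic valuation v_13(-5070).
v_13(-5070) = 2

v_13(n) is the largest exponent k such that 13^k divides n. Factor out: -5070 = -13^2 · 30. (Sign doesn't affect v_p.) So v_13(-5070) = 2.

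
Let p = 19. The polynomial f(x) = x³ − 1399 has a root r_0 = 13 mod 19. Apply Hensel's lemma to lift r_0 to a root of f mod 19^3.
r_2 = 3034 (mod 6859)

Hensel: r_{i+1} = r_i − f(r_i)/f′(r_i) mod 19^{i+2}, where f′(x) = 3x². Iterate:
  r_0 = 13 (mod 19)
  r_1 = 146 (mod 361)
  r_2 = 3034 (mod 6859)
Final: r = 3034 with f(r) ≡ 0 mod 19^3.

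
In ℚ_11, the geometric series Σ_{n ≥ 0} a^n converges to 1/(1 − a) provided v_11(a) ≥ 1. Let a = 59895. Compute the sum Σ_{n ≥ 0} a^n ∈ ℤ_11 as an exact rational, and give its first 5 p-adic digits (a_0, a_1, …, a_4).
Σ a^n = 1/(1 − a) = -1/59894;  first 5 digits = (1, 0, 0, 1, 4)

v_11(a) = 3 ≥ 1, so the series converges in ℤ_11 to 1/(1 − a) = 1/(1 − 59895) = -1/59894. Expand this rational in ℤ_11: compute digits iteratively via d_i = x_i mod 11, x_{i+1} = (x_i − d_i)/11. The first 5 digits are (1, 0, 0, 1, 4).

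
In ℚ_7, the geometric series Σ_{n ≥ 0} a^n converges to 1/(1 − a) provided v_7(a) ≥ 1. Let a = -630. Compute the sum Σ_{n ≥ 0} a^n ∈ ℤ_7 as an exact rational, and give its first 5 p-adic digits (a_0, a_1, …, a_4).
Σ a^n = 1/(1 − a) = 1/631;  first 5 digits = (1, 1, 2, 1, 1)

v_7(a) = 1 ≥ 1, so the series converges in ℤ_7 to 1/(1 − a) = 1/(1 − (-630)) = 1/631. Expand this rational in ℤ_7: compute digits iteratively via d_i = x_i mod 7, x_{i+1} = (x_i − d_i)/7. The first 5 digits are (1, 1, 2, 1, 1).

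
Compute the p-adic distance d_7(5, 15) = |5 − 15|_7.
d_7(5, 15) = 1

Step 1 — x − y = 5 − 15 = -10. Step 2 — v_7(-10) = 0 (factor: -10 = −(7^0 · 10); the sign does not affect v_p). Step 3 — |x − y|_7 = 7^{0} = 1.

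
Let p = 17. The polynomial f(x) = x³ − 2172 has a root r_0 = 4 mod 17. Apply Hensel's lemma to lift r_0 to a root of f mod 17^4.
r_3 = 25504 (mod 83521)

Hensel: r_{i+1} = r_i − f(r_i)/f′(r_i) mod 17^{i+2}, where f′(x) = 3x². Iterate:
  r_0 = 4 (mod 17)
  r_1 = 72 (mod 289)
  r_2 = 939 (mod 4913)
  r_3 = 25504 (mod 83521)
Final: r = 25504 with f(r) ≡ 0 mod 17^4.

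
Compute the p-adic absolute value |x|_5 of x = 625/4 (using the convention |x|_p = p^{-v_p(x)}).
|625/4|_5 = 1/625

Step 1 — compute v_5(x) by factoring powers of 5 out of the numerator and denominator: v_5(625/4) = 4. Step 2 — apply |x|_p = p^{-v_p(x)} = 5^{-4} = 1/625.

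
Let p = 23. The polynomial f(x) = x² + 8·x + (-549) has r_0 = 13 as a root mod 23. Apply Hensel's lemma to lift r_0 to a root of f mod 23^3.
r_2 = 11099 (mod 12167)

Hensel: r_{i+1} = r_i − f(r_i)·(f′(r_i))^{-1} mod 23^{i+2}, f′(x) = 2x + 8. Iterate:
  r_0 = 13 (mod 23)
  r_1 = 519 (mod 529)
  r_2 = 11099 (mod 12167)
Final: r = 11099 satisfies f(r) ≡ 0 mod 23^3.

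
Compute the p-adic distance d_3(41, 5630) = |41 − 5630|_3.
d_3(41, 5630) = 1/243

Step 1 — x − y = 41 − 5630 = -5589. Step 2 — v_3(-5589) = 5 (factor: -5589 = −(3^5 · 23); the sign does not affect v_p). Step 3 — |x − y|_3 = 3^{-5} = 1/243.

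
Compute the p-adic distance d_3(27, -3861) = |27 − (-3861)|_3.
d_3(27, -3861) = 1/243

Step 1 — x − y = 27 − (-3861) = 3888. Step 2 — v_3(3888) = 5 (factor: 3888 = (3^5 · 16); the sign does not affect v_p). Step 3 — |x − y|_3 = 3^{-5} = 1/243.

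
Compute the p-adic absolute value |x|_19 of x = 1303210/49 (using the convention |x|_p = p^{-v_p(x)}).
|1303210/49|_19 = 1/130321

Step 1 — compute v_19(x) by factoring powers of 19 out of the numerator and denominator: v_19(1303210/49) = 4. Step 2 — apply |x|_p = p^{-v_p(x)} = 19^{-4} = 1/130321.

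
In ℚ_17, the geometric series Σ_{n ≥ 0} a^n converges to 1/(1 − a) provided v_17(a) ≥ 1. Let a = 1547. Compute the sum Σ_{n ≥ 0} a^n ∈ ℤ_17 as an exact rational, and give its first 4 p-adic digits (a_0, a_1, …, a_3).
Σ a^n = 1/(1 − a) = -1/1546;  first 4 digits = (1, 6, 7, 6)

v_17(a) = 1 ≥ 1, so the series converges in ℤ_17 to 1/(1 − a) = 1/(1 − 1547) = -1/1546. Expand this rational in ℤ_17: compute digits iteratively via d_i = x_i mod 17, x_{i+1} = (x_i − d_i)/17. The first 4 digits are (1, 6, 7, 6).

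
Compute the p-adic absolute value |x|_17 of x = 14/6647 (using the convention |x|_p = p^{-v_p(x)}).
|14/6647|_17 = 289

Step 1 — compute v_17(x) by factoring powers of 17 out of the numerator and denominator: v_17(14/6647) = -2. Step 2 — apply |x|_p = p^{-v_p(x)} = 17^{2} = 289.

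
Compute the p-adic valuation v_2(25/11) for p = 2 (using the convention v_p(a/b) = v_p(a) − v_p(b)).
v_2(25/11) = 0

Factor powers of 2 from the numerator and denominator of the reduced fraction: 25 = 2^0 · 25 and 11 = 2^0 · 11. Apply v_p(a/b) = v_p(a) − v_p(b): v_2(25/11) = 0 − 0 = 0.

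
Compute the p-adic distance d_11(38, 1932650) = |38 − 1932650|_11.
d_11(38, 1932650) = 1/161051

Step 1 — x − y = 38 − 1932650 = -1932612. Step 2 — v_11(-1932612) = 5 (factor: -1932612 = −(11^5 · 12); the sign does not affect v_p). Step 3 — |x − y|_11 = 11^{-5} = 1/161051.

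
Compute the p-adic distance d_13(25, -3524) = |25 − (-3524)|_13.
d_13(25, -3524) = 1/169

Step 1 — x − y = 25 − (-3524) = 3549. Step 2 — v_13(3549) = 2 (factor: 3549 = (13^2 · 21); the sign does not affect v_p). Step 3 — |x − y|_13 = 13^{-2} = 1/169.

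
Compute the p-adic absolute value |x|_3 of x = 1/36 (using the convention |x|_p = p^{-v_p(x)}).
|1/36|_3 = 9

Step 1 — compute v_3(x) by factoring powers of 3 out of the numerator and denominator: v_3(1/36) = -2. Step 2 — apply |x|_p = p^{-v_p(x)} = 3^{2} = 9.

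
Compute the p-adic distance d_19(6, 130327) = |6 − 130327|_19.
d_19(6, 130327) = 1/130321

Step 1 — x − y = 6 − 130327 = -130321. Step 2 — v_19(-130321) = 4 (factor: -130321 = −(19^4 · 1); the sign does not affect v_p). Step 3 — |x − y|_19 = 19^{-4} = 1/130321.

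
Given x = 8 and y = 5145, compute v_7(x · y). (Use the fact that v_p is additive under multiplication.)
v_7(41160) = 3

v_p(x) = 0 (factor: 8 = 7^0 · 8); v_p(y) = 3 (factor: 5145 = 7^3 · 15). Additivity: v_p(xy) = v_p(x) + v_p(y) = 0 + 3 = 3. (Direct check: xy = 41160 = 7^3 · (120).)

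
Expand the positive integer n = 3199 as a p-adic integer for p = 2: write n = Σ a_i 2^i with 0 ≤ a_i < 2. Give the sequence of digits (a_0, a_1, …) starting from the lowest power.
(a_0, a_1, …) = (1, 1, 1, 1, 1, 1, 1, 0, 0, 0, 1, 1)

Repeated division by 2 gives the digits low-to-high: 3199 = 1 + 1·2^1 + 1·2^2 + 1·2^3 + 1·2^4 + 1·2^5 + 1·2^6 + 1·2^10 + 1·2^11. Digit sequence: (1, 1, 1, 1, 1, 1, 1, 0, 0, 0, 1, 1).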